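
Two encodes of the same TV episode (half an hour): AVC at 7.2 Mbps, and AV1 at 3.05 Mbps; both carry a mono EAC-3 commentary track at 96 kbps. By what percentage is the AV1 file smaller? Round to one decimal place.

56.9%

30 min = 1800 s
Audio: 96 kbps = 0.096 Mbps.
AVC: 7.296 Mbps × 1800 s = 13132.8 Mb = 1.529 GiB.
AV1: 3.146 Mbps × 1800 s = 5662.8 Mb = 0.659 GiB.
Reduction: (1 − 0.659/1.529) × 100 = 56.88%.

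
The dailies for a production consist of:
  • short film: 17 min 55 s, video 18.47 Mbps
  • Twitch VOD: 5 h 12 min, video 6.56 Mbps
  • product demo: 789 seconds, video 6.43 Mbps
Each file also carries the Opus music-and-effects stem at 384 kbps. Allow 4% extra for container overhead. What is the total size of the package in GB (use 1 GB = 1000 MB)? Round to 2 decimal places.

Audio: 384 kbps = 0.384 Mbps.
short film: 18.854 Mbps × 1075 s × 1.04 = 21078.8 Mb
Twitch VOD: 6.944 Mbps × 18720 s × 1.04 = 135191.3 Mb
product demo: 6.814 Mbps × 789 s × 1.04 = 5591.3 Mb
Total: 161861.4 Mb = 20232.7 MB.
= 20.23 GB.

20.23 GB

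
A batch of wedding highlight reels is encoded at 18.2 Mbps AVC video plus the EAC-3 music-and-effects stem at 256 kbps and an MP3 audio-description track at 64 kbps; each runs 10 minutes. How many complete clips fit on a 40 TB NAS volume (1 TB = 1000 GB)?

10 min = 600 s
Audio total: 256 + 64 = 320 kbps = 0.320 Mbps.
Total bitrate: 18.520 Mbps.
Per item: 18.520 Mbps × 600 s = 11,112 Mb = 1,389 MB.
Capacity: 40 TB = 320,000,000 Mb; 28797.70 items → 28797 complete.

28797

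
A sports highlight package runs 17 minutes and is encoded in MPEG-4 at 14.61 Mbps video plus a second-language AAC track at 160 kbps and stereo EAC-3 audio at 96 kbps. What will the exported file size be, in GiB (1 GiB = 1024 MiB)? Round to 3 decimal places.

17 min = 1020 s
Audio total: 160 + 96 = 256 kbps = 0.256 Mbps.
Total bitrate: 14.61 + 0.256 = 14.866 Mbps.
Stream data: 14.866 Mbps × 1020 s = 15163.3 Mb.
15,163 Mb = 1,895,415,000 bytes ÷ 1,073,741,824 = 1.765 GiB.

1.765 GiB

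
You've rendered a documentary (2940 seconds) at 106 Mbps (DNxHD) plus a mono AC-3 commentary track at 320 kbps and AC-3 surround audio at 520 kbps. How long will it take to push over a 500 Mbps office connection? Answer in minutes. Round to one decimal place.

Audio total: 320 + 520 = 840 kbps = 0.840 Mbps.
Total bitrate: 106.840 Mbps.
File: 106.840 Mbps × 2940 s = 314109.6 Mb.
At 500 Mbps: 314109.6 / 500 = 628.2 s ≈ 10.5 minutes.

10.5 minutes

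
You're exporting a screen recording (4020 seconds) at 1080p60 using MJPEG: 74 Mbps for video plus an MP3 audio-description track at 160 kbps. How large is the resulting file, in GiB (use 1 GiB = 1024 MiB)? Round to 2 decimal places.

34.71 GiB

Audio: 160 kbps = 0.160 Mbps.
Total bitrate: 74 + 0.160 = 74.160 Mbps.
Stream data: 74.160 Mbps × 4020 s = 298123.2 Mb.
298,123 Mb = 37,265,400,000 bytes ÷ 1,073,741,824 = 34.71 GiB.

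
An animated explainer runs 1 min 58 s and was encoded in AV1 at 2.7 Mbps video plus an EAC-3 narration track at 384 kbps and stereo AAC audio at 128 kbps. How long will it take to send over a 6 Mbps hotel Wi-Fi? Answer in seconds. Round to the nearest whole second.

63 seconds

1 min 58 s = 118 s
Audio total: 384 + 128 = 512 kbps = 0.512 Mbps.
Total bitrate: 3.212 Mbps.
File: 3.212 Mbps × 118 s = 379.0 Mb.
At 6 Mbps: 379.0 / 6 = 63.2 s ≈ 63.2 seconds.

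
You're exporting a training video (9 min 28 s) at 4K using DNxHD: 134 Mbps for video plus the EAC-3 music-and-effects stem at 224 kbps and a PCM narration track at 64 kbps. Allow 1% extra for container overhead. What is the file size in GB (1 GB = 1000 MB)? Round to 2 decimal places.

9.63 GB

9 min 28 s = 568 s
Audio total: 224 + 64 = 288 kbps = 0.288 Mbps.
Total bitrate: 134 + 0.288 = 134.288 Mbps.
Stream data: 134.288 Mbps × 568 s = 76275.6 Mb.
With 1% container overhead: ×1.01.
77,038 Mb ÷ 8 = 9,630 MB → 9.630 GB.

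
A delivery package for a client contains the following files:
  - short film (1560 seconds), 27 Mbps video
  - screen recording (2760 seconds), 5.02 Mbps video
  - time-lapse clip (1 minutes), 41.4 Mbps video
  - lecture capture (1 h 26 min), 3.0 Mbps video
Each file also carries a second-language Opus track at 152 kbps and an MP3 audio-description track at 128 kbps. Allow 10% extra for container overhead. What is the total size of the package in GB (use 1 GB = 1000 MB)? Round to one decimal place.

Audio total: 152 + 128 = 280 kbps = 0.280 Mbps.
short film: 27.280 Mbps × 1560 s × 1.10 = 46812.5 Mb
screen recording: 5.300 Mbps × 2760 s × 1.10 = 16090.8 Mb
time-lapse clip: 41.680 Mbps × 60 s × 1.10 = 2750.9 Mb
lecture capture: 3.280 Mbps × 5160 s × 1.10 = 18617.3 Mb
Total: 84271.4 Mb = 10533.9 MB.
= 10.53 GB.

10.5 GB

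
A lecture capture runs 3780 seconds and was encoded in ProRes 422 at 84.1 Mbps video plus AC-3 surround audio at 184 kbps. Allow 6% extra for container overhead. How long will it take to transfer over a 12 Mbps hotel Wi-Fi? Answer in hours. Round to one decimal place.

7.8 hours

Audio: 184 kbps = 0.184 Mbps.
Total bitrate: 84.284 Mbps.
File: 84.284 Mbps × 3780 s = 318593.5 Mb.
With 6% container overhead: ×1.06. → 337709.1 Mb.
At 12 Mbps: 337709.1 / 12 = 28142.4 s ≈ 7.82 hours.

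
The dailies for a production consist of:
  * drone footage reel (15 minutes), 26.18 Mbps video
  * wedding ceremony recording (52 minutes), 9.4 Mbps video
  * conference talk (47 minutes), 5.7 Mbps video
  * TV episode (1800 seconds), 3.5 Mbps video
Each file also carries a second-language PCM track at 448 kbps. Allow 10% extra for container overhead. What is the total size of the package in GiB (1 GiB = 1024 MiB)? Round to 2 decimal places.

Audio: 448 kbps = 0.448 Mbps.
drone footage reel: 26.628 Mbps × 900 s × 1.10 = 26361.7 Mb
wedding ceremony recording: 9.848 Mbps × 3120 s × 1.10 = 33798.3 Mb
conference talk: 6.148 Mbps × 2820 s × 1.10 = 19071.1 Mb
TV episode: 3.948 Mbps × 1800 s × 1.10 = 7817.0 Mb
Total: 87048.2 Mb = 10881.0 MB.
= 10.13 GiB.

10.13 GiB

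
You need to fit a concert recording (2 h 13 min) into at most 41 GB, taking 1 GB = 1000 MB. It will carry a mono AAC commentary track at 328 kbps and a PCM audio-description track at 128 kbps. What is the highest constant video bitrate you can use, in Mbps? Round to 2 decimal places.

Budget: 41 GB = 328000.0 Mb.
2 h 13 min = 133 min = 7980 s
Total bitrate budget: 328000.0 Mb / 7980 s = 41.103 Mbps.
Audio total: 328 + 128 = 456 kbps = 0.456 Mbps.
Video: 41.103 − 0.456 = 40.647 Mbps.

40.65 Mbps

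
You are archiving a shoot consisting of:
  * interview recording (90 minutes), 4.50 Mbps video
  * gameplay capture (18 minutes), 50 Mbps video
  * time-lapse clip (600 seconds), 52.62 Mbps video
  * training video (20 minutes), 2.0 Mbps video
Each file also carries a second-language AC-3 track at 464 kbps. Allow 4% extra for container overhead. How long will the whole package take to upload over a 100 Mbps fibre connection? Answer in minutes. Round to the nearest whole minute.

20 minutes

Audio: 464 kbps = 0.464 Mbps.
interview recording: 4.964 Mbps × 5400 s × 1.04 = 27877.8 Mb
gameplay capture: 50.464 Mbps × 1080 s × 1.04 = 56681.2 Mb
time-lapse clip: 53.084 Mbps × 600 s × 1.04 = 33124.4 Mb
training video: 2.464 Mbps × 1200 s × 1.04 = 3075.1 Mb
Total: 120758.5 Mb = 15094.8 MB.
At 100 Mbps: 120758.5 / 100 = 1208 s ≈ 20.1 minutes.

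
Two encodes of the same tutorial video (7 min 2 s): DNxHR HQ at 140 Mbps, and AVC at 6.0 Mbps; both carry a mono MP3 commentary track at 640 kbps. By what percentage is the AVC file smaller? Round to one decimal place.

95.3%

7 min 2 s = 422 s
Audio: 640 kbps = 0.640 Mbps.
DNxHR HQ: 140.640 Mbps × 422 s = 59350.1 Mb = 7.419 GB.
AVC: 6.640 Mbps × 422 s = 2802.1 Mb = 0.350 GB.
Reduction: (1 − 0.350/7.419) × 100 = 95.28%.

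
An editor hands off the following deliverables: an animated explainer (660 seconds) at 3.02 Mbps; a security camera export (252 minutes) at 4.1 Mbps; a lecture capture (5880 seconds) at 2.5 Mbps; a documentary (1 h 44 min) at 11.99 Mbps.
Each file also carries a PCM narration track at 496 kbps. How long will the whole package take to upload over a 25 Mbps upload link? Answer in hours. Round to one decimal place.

1.9 hours

Audio: 496 kbps = 0.496 Mbps.
animated explainer: 3.516 Mbps × 660 s = 2320.6 Mb
security camera export: 4.596 Mbps × 15120 s = 69491.5 Mb
lecture capture: 2.996 Mbps × 5880 s = 17616.5 Mb
documentary: 12.486 Mbps × 6240 s = 77912.6 Mb
Total: 167341.2 Mb = 20917.7 MB.
At 25 Mbps: 167341.2 / 25 = 6694 s ≈ 1.86 hours.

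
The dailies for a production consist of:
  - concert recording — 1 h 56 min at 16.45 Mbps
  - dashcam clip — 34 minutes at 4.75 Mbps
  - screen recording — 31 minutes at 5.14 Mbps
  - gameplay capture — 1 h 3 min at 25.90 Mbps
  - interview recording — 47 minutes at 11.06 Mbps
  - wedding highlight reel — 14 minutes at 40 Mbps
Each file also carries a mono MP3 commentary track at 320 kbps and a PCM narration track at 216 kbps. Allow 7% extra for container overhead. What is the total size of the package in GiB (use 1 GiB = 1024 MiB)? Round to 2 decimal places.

Audio total: 320 + 216 = 536 kbps = 0.536 Mbps.
concert recording: 16.986 Mbps × 6960 s × 1.07 = 126498.1 Mb
dashcam clip: 5.286 Mbps × 2040 s × 1.07 = 11538.3 Mb
screen recording: 5.676 Mbps × 1860 s × 1.07 = 11296.4 Mb
gameplay capture: 26.436 Mbps × 3780 s × 1.07 = 106923.0 Mb
interview recording: 11.596 Mbps × 2820 s × 1.07 = 34989.8 Mb
wedding highlight reel: 40.536 Mbps × 840 s × 1.07 = 36433.8 Mb
Total: 327679.4 Mb = 40959.9 MB.
= 38.15 GiB.

38.15 GiB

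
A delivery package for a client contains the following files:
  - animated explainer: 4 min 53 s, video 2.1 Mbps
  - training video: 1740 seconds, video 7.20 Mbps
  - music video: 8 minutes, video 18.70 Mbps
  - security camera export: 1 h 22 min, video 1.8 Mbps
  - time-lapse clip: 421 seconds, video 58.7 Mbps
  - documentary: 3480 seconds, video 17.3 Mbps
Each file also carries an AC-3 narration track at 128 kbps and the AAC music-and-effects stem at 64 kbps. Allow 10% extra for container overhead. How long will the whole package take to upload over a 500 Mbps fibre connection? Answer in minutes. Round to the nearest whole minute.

Audio total: 128 + 64 = 192 kbps = 0.192 Mbps.
animated explainer: 2.292 Mbps × 293 s × 1.10 = 738.7 Mb
training video: 7.392 Mbps × 1740 s × 1.10 = 14148.3 Mb
music video: 18.892 Mbps × 480 s × 1.10 = 9975.0 Mb
security camera export: 1.992 Mbps × 4920 s × 1.10 = 10780.7 Mb
time-lapse clip: 58.892 Mbps × 421 s × 1.10 = 27272.9 Mb
documentary: 17.492 Mbps × 3480 s × 1.10 = 66959.4 Mb
Total: 129874.9 Mb = 16234.4 MB.
At 500 Mbps: 129874.9 / 500 = 260 s ≈ 4.33 minutes.

4 minutes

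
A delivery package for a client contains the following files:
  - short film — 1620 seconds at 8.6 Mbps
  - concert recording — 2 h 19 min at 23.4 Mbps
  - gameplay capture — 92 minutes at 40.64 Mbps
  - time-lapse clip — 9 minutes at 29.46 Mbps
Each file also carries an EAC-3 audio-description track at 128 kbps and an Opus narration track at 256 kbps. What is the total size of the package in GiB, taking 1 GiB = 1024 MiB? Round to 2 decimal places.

53.02 GiB

Audio total: 128 + 256 = 384 kbps = 0.384 Mbps.
short film: 8.984 Mbps × 1620 s = 14554.1 Mb
concert recording: 23.784 Mbps × 8340 s = 198358.6 Mb
gameplay capture: 41.024 Mbps × 5520 s = 226452.5 Mb
time-lapse clip: 29.844 Mbps × 540 s = 16115.8 Mb
Total: 455480.9 Mb = 56935.1 MB.
= 53.02 GiB.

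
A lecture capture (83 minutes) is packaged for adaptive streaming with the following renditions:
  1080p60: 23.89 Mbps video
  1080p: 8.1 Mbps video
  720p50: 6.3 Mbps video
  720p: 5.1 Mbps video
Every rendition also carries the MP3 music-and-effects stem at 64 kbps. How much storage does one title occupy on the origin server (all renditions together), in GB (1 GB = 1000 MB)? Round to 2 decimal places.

27.17 GB

83 min = 4980 s
Audio: 64 kbps = 0.064 Mbps.
Sum of rendition bitrates: (23.89+0.064) + (8.1+0.064) + (6.3+0.064) + (5.1+0.064) = 43.646 Mbps.
× 4980 s = 217,357 Mb = 27,170 MB = 27.17 GB.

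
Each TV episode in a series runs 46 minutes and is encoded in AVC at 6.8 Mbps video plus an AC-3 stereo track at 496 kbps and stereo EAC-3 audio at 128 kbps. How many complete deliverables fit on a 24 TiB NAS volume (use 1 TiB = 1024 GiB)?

46 min = 2760 s
Audio total: 496 + 128 = 624 kbps = 0.624 Mbps.
Total bitrate: 7.424 Mbps.
Per item: 7.424 Mbps × 2760 s = 20,490 Mb = 2,561 MB.
Capacity: 24 TiB = 211,106,233 Mb; 10302.77 items → 10302 complete.

10302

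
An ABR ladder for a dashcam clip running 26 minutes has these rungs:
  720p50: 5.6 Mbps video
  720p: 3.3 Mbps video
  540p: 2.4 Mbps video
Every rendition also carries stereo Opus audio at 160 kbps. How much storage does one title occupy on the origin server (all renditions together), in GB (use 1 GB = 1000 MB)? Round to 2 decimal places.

2.30 GB

26 min = 1560 s
Audio: 160 kbps = 0.160 Mbps.
Sum of rendition bitrates: (5.6+0.160) + (3.3+0.160) + (2.4+0.160) = 11.780 Mbps.
× 1560 s = 18,377 Mb = 2,297 MB = 2.297 GB.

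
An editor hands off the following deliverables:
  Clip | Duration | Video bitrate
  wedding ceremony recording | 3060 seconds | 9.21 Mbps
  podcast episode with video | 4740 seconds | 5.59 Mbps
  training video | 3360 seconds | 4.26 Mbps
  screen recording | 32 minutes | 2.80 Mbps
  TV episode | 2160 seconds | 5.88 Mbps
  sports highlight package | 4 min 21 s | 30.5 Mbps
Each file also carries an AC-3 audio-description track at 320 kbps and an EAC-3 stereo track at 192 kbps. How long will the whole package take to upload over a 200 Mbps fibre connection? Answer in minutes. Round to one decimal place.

Audio total: 320 + 192 = 512 kbps = 0.512 Mbps.
wedding ceremony recording: 9.722 Mbps × 3060 s = 29749.3 Mb
podcast episode with video: 6.102 Mbps × 4740 s = 28923.5 Mb
training video: 4.772 Mbps × 3360 s = 16033.9 Mb
screen recording: 3.312 Mbps × 1920 s = 6359.0 Mb
TV episode: 6.392 Mbps × 2160 s = 13806.7 Mb
sports highlight package: 31.012 Mbps × 261 s = 8094.1 Mb
Total: 102966.6 Mb = 12870.8 MB.
At 200 Mbps: 102966.6 / 200 = 515 s ≈ 8.58 minutes.

8.6 minutes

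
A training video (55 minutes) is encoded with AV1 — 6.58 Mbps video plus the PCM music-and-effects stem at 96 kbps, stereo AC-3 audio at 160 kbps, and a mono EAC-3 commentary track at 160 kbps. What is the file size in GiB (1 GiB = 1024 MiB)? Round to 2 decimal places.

55 min = 3300 s
Audio total: 96 + 160 + 160 = 416 kbps = 0.416 Mbps.
Total bitrate: 6.58 + 0.416 = 6.996 Mbps.
Stream data: 6.996 Mbps × 3300 s = 23086.8 Mb.
23,087 Mb = 2,885,850,000 bytes ÷ 1,073,741,824 = 2.688 GiB.

2.69 GiB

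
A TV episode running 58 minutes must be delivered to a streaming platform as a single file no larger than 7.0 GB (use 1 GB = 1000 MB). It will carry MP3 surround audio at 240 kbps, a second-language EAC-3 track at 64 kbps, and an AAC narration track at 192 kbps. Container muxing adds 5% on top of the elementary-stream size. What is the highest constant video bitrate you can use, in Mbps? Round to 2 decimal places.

Budget: 7.0 GB = 56000.0 Mb.
Stream payload after overhead: 56000.0 / 1.05 = 53333.3 Mb.
58 min = 3480 s
Total bitrate budget: 53333.3 Mb / 3480 s = 15.326 Mbps.
Audio total: 240 + 64 + 192 = 496 kbps = 0.496 Mbps.
Video: 15.326 − 0.496 = 14.830 Mbps.

14.83 Mbps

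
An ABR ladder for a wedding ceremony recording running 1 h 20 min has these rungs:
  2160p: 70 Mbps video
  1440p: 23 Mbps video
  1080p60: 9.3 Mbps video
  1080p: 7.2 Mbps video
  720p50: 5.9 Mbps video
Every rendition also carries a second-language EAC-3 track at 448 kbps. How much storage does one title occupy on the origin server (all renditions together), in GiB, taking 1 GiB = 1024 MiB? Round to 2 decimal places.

65.74 GiB

1 h 20 min = 80 min = 4800 s
Audio: 448 kbps = 0.448 Mbps.
Sum of rendition bitrates: (70+0.448) + (23+0.448) + (9.3+0.448) + (7.2+0.448) + (5.9+0.448) = 117.640 Mbps.
× 4800 s = 564,672 Mb = 70,584 MB = 65.74 GiB.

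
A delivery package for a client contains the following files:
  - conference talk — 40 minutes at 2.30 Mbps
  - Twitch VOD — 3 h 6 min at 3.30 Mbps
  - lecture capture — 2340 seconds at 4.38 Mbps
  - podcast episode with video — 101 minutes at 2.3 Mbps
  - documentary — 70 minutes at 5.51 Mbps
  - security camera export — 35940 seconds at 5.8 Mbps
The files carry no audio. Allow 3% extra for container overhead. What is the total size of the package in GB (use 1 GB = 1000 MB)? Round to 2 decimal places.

conference talk: 2.300 Mbps × 2400 s × 1.03 = 5685.6 Mb
Twitch VOD: 3.300 Mbps × 11160 s × 1.03 = 37932.8 Mb
lecture capture: 4.380 Mbps × 2340 s × 1.03 = 10556.7 Mb
podcast episode with video: 2.300 Mbps × 6060 s × 1.03 = 14356.1 Mb
documentary: 5.510 Mbps × 4200 s × 1.03 = 23836.3 Mb
security camera export: 5.800 Mbps × 35940 s × 1.03 = 214705.6 Mb
Total: 307073.1 Mb = 38384.1 MB.
= 38.38 GB.

38.38 GB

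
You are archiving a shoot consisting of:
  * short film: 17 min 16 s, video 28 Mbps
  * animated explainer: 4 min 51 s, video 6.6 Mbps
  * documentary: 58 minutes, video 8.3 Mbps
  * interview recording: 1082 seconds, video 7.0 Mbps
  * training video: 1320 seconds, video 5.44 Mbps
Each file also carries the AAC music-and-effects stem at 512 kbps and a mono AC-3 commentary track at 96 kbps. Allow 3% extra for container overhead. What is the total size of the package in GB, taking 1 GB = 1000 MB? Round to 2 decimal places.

Audio total: 512 + 96 = 608 kbps = 0.608 Mbps.
short film: 28.608 Mbps × 1036 s × 1.03 = 30527.0 Mb
animated explainer: 7.208 Mbps × 291 s × 1.03 = 2160.5 Mb
documentary: 8.908 Mbps × 3480 s × 1.03 = 31929.8 Mb
interview recording: 7.608 Mbps × 1082 s × 1.03 = 8478.8 Mb
training video: 6.048 Mbps × 1320 s × 1.03 = 8222.9 Mb
Total: 81319.0 Mb = 10164.9 MB.
= 10.16 GB.

10.16 GB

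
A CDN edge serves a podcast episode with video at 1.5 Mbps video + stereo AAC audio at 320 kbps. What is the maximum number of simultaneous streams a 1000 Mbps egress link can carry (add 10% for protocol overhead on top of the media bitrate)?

Audio: 320 kbps = 0.320 Mbps.
Per-viewer media rate: 1.820 Mbps.
On the wire with 10% overhead: 2.002 Mbps.
1000 Mbps = 1,000 Mbps; 1,000 / 2.002 = 499.50 → 499 viewers.

499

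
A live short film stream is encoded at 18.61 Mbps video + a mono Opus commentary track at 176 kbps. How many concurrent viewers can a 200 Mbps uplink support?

10

Audio: 176 kbps = 0.176 Mbps.
Per-viewer media rate: 18.786 Mbps.
200 Mbps = 200.0 Mbps; 200.0 / 18.786 = 10.65 → 10 viewers.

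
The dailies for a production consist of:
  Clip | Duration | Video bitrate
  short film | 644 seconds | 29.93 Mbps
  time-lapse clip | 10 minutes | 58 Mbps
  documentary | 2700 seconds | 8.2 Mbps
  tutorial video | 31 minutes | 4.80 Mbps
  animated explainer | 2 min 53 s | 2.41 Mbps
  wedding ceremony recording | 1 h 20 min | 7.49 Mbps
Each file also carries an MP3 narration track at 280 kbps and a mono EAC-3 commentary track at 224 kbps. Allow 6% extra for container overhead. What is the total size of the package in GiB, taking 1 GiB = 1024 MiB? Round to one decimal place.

Audio total: 280 + 224 = 504 kbps = 0.504 Mbps.
short film: 30.434 Mbps × 644 s × 1.06 = 20775.5 Mb
time-lapse clip: 58.504 Mbps × 600 s × 1.06 = 37208.5 Mb
documentary: 8.704 Mbps × 2700 s × 1.06 = 24910.8 Mb
tutorial video: 5.304 Mbps × 1860 s × 1.06 = 10457.4 Mb
animated explainer: 2.914 Mbps × 173 s × 1.06 = 534.4 Mb
wedding ceremony recording: 7.994 Mbps × 4800 s × 1.06 = 40673.5 Mb
Total: 134560.1 Mb = 16820.0 MB.
= 15.66 GiB.

15.7 GiB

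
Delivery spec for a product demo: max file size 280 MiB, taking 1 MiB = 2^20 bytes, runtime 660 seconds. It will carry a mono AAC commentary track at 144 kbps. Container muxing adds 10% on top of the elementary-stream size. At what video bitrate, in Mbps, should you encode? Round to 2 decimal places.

3.09 Mbps

Budget: 280 MiB = 2348.8 Mb.
Stream payload after overhead: 2348.8 / 1.10 = 2135.3 Mb.
Total bitrate budget: 2135.3 Mb / 660 s = 3.235 Mbps.
Audio: 144 kbps = 0.144 Mbps.
Video: 3.235 − 0.144 = 3.091 Mbps.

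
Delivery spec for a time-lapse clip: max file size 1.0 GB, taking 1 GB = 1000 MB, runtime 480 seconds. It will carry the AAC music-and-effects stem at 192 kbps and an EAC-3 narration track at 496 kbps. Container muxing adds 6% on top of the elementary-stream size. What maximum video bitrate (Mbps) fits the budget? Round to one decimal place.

15.0 Mbps

Budget: 1.0 GB = 8000.0 Mb.
Stream payload after overhead: 8000.0 / 1.06 = 7547.2 Mb.
Total bitrate budget: 7547.2 Mb / 480 s = 15.723 Mbps.
Audio total: 192 + 496 = 688 kbps = 0.688 Mbps.
Video: 15.723 − 0.688 = 15.035 Mbps.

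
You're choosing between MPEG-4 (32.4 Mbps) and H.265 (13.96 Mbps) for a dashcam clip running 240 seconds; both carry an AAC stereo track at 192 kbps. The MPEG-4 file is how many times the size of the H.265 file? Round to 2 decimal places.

Audio: 192 kbps = 0.192 Mbps.
MPEG-4: 32.592 Mbps × 240 s = 7822.1 Mb = 0.978 GB.
H.265: 14.152 Mbps × 240 s = 3396.5 Mb = 0.425 GB.
Ratio: 0.978 / 0.425 = 2.303.

2.30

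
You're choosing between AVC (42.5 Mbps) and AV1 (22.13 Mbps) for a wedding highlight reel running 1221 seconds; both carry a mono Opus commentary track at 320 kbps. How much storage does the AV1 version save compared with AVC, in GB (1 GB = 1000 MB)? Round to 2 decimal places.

3.11 GB

Audio: 320 kbps = 0.320 Mbps.
AVC: 42.820 Mbps × 1221 s = 52283.2 Mb = 6.535 GB.
AV1: 22.450 Mbps × 1221 s = 27411.5 Mb = 3.426 GB.
Saving: 6.535 − 3.426 = 3.109 GB.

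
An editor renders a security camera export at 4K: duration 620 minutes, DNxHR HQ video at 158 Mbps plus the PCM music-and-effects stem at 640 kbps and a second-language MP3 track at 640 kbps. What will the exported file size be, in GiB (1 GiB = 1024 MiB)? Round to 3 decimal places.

689.786 GiB

620 min = 37200 s
Audio total: 640 + 640 = 1280 kbps = 1.280 Mbps.
Total bitrate: 158 + 1.280 = 159.280 Mbps.
Stream data: 159.280 Mbps × 37200 s = 5925216.0 Mb.
5,925,216 Mb = 740,652,000,000 bytes ÷ 1,073,741,824 = 689.8 GiB.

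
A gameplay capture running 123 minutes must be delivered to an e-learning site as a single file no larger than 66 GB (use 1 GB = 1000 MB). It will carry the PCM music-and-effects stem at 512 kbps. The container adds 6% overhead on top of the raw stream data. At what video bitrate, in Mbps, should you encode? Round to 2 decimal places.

66.98 Mbps

Budget: 66 GB = 528000.0 Mb.
Stream payload after overhead: 528000.0 / 1.06 = 498113.2 Mb.
123 min = 7380 s
Total bitrate budget: 498113.2 Mb / 7380 s = 67.495 Mbps.
Audio: 512 kbps = 0.512 Mbps.
Video: 67.495 − 0.512 = 66.983 Mbps.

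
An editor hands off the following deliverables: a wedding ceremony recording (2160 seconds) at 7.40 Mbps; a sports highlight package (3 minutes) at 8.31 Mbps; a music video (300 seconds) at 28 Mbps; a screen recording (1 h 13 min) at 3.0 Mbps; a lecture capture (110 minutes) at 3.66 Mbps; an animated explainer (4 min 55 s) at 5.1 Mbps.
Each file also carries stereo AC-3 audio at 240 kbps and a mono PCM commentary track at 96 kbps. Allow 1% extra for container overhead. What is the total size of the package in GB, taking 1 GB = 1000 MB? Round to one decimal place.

8.8 GB

Audio total: 240 + 96 = 336 kbps = 0.336 Mbps.
wedding ceremony recording: 7.736 Mbps × 2160 s × 1.01 = 16876.9 Mb
sports highlight package: 8.646 Mbps × 180 s × 1.01 = 1571.8 Mb
music video: 28.336 Mbps × 300 s × 1.01 = 8585.8 Mb
screen recording: 3.336 Mbps × 4380 s × 1.01 = 14757.8 Mb
lecture capture: 3.996 Mbps × 6600 s × 1.01 = 26637.3 Mb
animated explainer: 5.436 Mbps × 295 s × 1.01 = 1619.7 Mb
Total: 70049.3 Mb = 8756.2 MB.
= 8.756 GB.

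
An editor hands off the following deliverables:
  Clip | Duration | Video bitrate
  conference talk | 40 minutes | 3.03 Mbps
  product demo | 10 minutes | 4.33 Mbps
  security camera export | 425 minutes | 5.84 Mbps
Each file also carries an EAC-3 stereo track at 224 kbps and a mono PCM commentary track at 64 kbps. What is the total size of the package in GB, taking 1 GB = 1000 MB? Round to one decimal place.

20.9 GB

Audio total: 224 + 64 = 288 kbps = 0.288 Mbps.
conference talk: 3.318 Mbps × 2400 s = 7963.2 Mb
product demo: 4.618 Mbps × 600 s = 2770.8 Mb
security camera export: 6.128 Mbps × 25500 s = 156264.0 Mb
Total: 166998.0 Mb = 20874.8 MB.
= 20.87 GB.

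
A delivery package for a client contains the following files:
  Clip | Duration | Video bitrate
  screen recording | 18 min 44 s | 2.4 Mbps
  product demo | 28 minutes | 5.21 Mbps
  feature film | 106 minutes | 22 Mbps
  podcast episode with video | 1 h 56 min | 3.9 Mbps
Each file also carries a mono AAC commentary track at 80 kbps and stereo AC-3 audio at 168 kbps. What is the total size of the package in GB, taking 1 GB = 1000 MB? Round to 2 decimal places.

22.81 GB

Audio total: 80 + 168 = 248 kbps = 0.248 Mbps.
screen recording: 2.648 Mbps × 1124 s = 2976.4 Mb
product demo: 5.458 Mbps × 1680 s = 9169.4 Mb
feature film: 22.248 Mbps × 6360 s = 141497.3 Mb
podcast episode with video: 4.148 Mbps × 6960 s = 28870.1 Mb
Total: 182513.2 Mb = 22814.1 MB.
= 22.81 GB.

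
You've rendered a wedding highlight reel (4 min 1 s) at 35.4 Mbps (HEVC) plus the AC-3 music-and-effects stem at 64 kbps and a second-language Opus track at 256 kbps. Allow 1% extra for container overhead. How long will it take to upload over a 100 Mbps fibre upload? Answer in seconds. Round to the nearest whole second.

87 seconds

4 min 1 s = 241 s
Audio total: 64 + 256 = 320 kbps = 0.320 Mbps.
Total bitrate: 35.720 Mbps.
File: 35.720 Mbps × 241 s = 8608.5 Mb.
With 1% container overhead: ×1.01. → 8694.6 Mb.
At 100 Mbps: 8694.6 / 100 = 86.9 s ≈ 86.9 seconds.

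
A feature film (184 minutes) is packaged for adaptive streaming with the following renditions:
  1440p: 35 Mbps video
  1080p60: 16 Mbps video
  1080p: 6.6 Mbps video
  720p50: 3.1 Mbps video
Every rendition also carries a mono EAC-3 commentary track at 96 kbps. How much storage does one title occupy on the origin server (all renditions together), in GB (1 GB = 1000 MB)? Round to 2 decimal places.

84.30 GB

184 min = 11040 s
Audio: 96 kbps = 0.096 Mbps.
Sum of rendition bitrates: (35+0.096) + (16+0.096) + (6.6+0.096) + (3.1+0.096) = 61.084 Mbps.
× 11040 s = 674,367 Mb = 84,296 MB = 84.30 GB.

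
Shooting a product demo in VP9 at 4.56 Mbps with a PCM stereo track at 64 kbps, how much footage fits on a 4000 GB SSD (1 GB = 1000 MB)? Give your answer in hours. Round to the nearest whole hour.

Audio: 64 kbps = 0.064 Mbps.
Total bitrate: 4.56 + 0.064 = 4.624 Mbps.
Capacity: 4000 GB = 32,000,000 Mb.
Recording time: 32,000,000 / 4.624 = 6,920,415 s ≈ 1,922 hours.

1922 hours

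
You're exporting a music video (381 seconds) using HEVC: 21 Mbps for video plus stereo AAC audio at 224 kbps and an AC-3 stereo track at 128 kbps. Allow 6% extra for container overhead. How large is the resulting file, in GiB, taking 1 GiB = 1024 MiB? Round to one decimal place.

1.0 GiB

Audio total: 224 + 128 = 352 kbps = 0.352 Mbps.
Total bitrate: 21 + 0.352 = 21.352 Mbps.
Stream data: 21.352 Mbps × 381 s = 8135.1 Mb.
With 6% container overhead: ×1.06.
8,623 Mb = 1,077,902,340 bytes ÷ 1,073,741,824 = 1.004 GiB.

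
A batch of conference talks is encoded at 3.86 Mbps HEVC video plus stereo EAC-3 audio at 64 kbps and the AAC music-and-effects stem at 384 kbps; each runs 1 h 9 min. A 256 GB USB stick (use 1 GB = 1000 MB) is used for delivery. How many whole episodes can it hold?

114

1 h 9 min = 69 min = 4140 s
Audio total: 64 + 384 = 448 kbps = 0.448 Mbps.
Total bitrate: 4.308 Mbps.
Per item: 4.308 Mbps × 4140 s = 17,835 Mb = 2,229 MB.
Capacity: 256 GB = 2,048,000 Mb; 114.83 items → 114 complete.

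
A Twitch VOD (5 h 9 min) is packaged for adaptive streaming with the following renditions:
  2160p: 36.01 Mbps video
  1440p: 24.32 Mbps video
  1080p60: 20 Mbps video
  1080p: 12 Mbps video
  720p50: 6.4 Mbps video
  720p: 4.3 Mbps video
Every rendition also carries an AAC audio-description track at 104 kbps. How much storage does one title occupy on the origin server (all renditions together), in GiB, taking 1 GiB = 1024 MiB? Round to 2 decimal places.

223.72 GiB

5 h 9 min = 309 min = 18540 s
Audio: 104 kbps = 0.104 Mbps.
Sum of rendition bitrates: (36.01+0.104) + (24.32+0.104) + (20+0.104) + (12+0.104) + (6.4+0.104) + (4.3+0.104) = 103.654 Mbps.
× 18540 s = 1,921,745 Mb = 240,218 MB = 223.7 GiB.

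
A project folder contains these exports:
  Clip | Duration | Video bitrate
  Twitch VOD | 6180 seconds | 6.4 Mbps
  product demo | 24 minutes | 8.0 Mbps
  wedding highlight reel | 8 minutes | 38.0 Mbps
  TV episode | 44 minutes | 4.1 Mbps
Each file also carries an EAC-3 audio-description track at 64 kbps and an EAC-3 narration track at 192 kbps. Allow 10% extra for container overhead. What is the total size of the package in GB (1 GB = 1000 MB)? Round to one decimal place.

Audio total: 64 + 192 = 256 kbps = 0.256 Mbps.
Twitch VOD: 6.656 Mbps × 6180 s × 1.10 = 45247.5 Mb
product demo: 8.256 Mbps × 1440 s × 1.10 = 13077.5 Mb
wedding highlight reel: 38.256 Mbps × 480 s × 1.10 = 20199.2 Mb
TV episode: 4.356 Mbps × 2640 s × 1.10 = 12649.8 Mb
Total: 91174.0 Mb = 11396.7 MB.
= 11.40 GB.

11.4 GB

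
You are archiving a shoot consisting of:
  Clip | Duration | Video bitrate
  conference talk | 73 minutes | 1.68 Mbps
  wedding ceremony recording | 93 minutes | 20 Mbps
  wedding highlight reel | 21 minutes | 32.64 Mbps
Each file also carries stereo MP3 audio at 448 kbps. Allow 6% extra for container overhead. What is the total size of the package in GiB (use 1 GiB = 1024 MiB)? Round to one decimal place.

Audio: 448 kbps = 0.448 Mbps.
conference talk: 2.128 Mbps × 4380 s × 1.06 = 9879.9 Mb
wedding ceremony recording: 20.448 Mbps × 5580 s × 1.06 = 120945.8 Mb
wedding highlight reel: 33.088 Mbps × 1260 s × 1.06 = 44192.3 Mb
Total: 175018.0 Mb = 21877.3 MB.
= 20.37 GiB.

20.4 GiB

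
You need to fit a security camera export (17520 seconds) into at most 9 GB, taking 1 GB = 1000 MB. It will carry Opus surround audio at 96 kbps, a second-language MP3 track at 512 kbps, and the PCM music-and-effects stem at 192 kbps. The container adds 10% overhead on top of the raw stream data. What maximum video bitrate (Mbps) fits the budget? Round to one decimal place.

Budget: 9 GB = 72000.0 Mb.
Stream payload after overhead: 72000.0 / 1.10 = 65454.5 Mb.
Total bitrate budget: 65454.5 Mb / 17520 s = 3.736 Mbps.
Audio total: 96 + 512 + 192 = 800 kbps = 0.800 Mbps.
Video: 3.736 − 0.800 = 2.936 Mbps.

2.9 Mbps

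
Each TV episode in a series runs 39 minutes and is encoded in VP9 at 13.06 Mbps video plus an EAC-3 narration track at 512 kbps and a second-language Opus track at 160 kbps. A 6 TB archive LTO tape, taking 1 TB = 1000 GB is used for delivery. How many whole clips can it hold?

1493

39 min = 2340 s
Audio total: 512 + 160 = 672 kbps = 0.672 Mbps.
Total bitrate: 13.732 Mbps.
Per item: 13.732 Mbps × 2340 s = 32,133 Mb = 4,017 MB.
Capacity: 6 TB = 48,000,000 Mb; 1493.80 items → 1493 complete.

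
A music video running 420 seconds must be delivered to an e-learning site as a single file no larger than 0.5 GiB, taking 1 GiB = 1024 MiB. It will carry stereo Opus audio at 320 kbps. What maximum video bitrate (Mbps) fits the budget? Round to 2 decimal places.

Budget: 0.5 GiB = 4295.0 Mb.
Total bitrate budget: 4295.0 Mb / 420 s = 10.226 Mbps.
Audio: 320 kbps = 0.320 Mbps.
Video: 10.226 − 0.320 = 9.906 Mbps.

9.91 Mbps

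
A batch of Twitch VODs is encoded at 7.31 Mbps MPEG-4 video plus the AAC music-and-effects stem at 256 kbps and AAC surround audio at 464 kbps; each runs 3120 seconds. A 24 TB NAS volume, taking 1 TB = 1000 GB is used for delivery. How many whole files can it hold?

Audio total: 256 + 464 = 720 kbps = 0.720 Mbps.
Total bitrate: 8.030 Mbps.
Per item: 8.030 Mbps × 3120 s = 25,054 Mb = 3,132 MB.
Capacity: 24 TB = 192,000,000 Mb; 7663.57 items → 7663 complete.

7663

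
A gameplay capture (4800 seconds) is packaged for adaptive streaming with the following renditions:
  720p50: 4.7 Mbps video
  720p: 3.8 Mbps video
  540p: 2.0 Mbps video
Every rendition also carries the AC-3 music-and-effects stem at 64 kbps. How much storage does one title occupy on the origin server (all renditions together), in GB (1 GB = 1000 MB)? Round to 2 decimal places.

Audio: 64 kbps = 0.064 Mbps.
Sum of rendition bitrates: (4.7+0.064) + (3.8+0.064) + (2.0+0.064) = 10.692 Mbps.
× 4800 s = 51,322 Mb = 6,415 MB = 6.415 GB.

6.42 GB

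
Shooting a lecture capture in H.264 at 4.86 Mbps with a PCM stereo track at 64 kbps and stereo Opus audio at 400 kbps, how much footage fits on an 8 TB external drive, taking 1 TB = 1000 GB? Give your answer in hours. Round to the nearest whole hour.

Audio total: 64 + 400 = 464 kbps = 0.464 Mbps.
Total bitrate: 4.86 + 0.464 = 5.324 Mbps.
Capacity: 8 TB = 64,000,000 Mb.
Recording time: 64,000,000 / 5.324 = 12,021,037 s ≈ 3,339 hours.

3339 hours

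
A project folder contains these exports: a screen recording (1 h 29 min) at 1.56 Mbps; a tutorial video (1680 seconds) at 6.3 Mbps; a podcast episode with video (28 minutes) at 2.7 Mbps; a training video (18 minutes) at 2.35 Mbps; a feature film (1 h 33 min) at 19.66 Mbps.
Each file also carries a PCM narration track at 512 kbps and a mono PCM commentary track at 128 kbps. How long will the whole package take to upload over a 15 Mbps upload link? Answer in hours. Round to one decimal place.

2.7 hours

Audio total: 512 + 128 = 640 kbps = 0.640 Mbps.
screen recording: 2.200 Mbps × 5340 s = 11748.0 Mb
tutorial video: 6.940 Mbps × 1680 s = 11659.2 Mb
podcast episode with video: 3.340 Mbps × 1680 s = 5611.2 Mb
training video: 2.990 Mbps × 1080 s = 3229.2 Mb
feature film: 20.300 Mbps × 5580 s = 113274.0 Mb
Total: 145521.6 Mb = 18190.2 MB.
At 15 Mbps: 145521.6 / 15 = 9701 s ≈ 2.69 hours.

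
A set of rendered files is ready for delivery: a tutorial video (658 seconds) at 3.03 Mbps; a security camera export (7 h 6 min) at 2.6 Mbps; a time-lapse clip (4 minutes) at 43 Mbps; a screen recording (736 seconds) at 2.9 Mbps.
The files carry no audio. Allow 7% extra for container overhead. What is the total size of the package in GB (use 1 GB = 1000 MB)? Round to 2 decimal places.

tutorial video: 3.030 Mbps × 658 s × 1.07 = 2133.3 Mb
security camera export: 2.600 Mbps × 25560 s × 1.07 = 71107.9 Mb
time-lapse clip: 43.000 Mbps × 240 s × 1.07 = 11042.4 Mb
screen recording: 2.900 Mbps × 736 s × 1.07 = 2283.8 Mb
Total: 86567.4 Mb = 10820.9 MB.
= 10.82 GB.

10.82 GB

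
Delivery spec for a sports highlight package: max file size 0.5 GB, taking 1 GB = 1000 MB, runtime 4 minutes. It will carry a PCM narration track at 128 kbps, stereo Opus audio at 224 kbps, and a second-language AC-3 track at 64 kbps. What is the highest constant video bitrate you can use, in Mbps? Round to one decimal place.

Budget: 0.5 GB = 4000.0 Mb.
4 min = 240 s
Total bitrate budget: 4000.0 Mb / 240 s = 16.667 Mbps.
Audio total: 128 + 224 + 64 = 416 kbps = 0.416 Mbps.
Video: 16.667 − 0.416 = 16.251 Mbps.

16.3 Mbps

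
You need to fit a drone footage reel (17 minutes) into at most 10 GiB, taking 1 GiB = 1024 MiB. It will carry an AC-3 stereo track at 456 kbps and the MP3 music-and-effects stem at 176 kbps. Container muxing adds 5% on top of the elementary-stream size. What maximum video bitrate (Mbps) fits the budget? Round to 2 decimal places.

Budget: 10 GiB = 85899.3 Mb.
Stream payload after overhead: 85899.3 / 1.05 = 81808.9 Mb.
17 min = 1020 s
Total bitrate budget: 81808.9 Mb / 1020 s = 80.205 Mbps.
Audio total: 456 + 176 = 632 kbps = 0.632 Mbps.
Video: 80.205 − 0.632 = 79.573 Mbps.

79.57 Mbps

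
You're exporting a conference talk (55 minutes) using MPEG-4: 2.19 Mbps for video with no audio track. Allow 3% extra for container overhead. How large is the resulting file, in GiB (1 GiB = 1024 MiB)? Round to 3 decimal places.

0.867 GiB

55 min = 3300 s
Total bitrate: 2.19 Mbps.
Stream data: 2.190 Mbps × 3300 s = 7227.0 Mb.
With 3% container overhead: ×1.03.
7,444 Mb = 930,476,250 bytes ÷ 1,073,741,824 = 0.8666 GiB.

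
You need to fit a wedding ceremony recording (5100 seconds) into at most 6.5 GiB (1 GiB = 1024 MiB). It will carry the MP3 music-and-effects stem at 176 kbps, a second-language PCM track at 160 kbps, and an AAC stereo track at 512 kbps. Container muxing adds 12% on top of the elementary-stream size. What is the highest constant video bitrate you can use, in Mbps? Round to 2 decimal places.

8.93 Mbps

Budget: 6.5 GiB = 55834.6 Mb.
Stream payload after overhead: 55834.6 / 1.12 = 49852.3 Mb.
Total bitrate budget: 49852.3 Mb / 5100 s = 9.775 Mbps.
Audio total: 176 + 160 + 512 = 848 kbps = 0.848 Mbps.
Video: 9.775 − 0.848 = 8.927 Mbps.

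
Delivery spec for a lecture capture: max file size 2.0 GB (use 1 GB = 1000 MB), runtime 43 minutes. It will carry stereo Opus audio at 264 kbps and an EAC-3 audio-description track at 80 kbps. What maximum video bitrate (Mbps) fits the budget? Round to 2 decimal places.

Budget: 2.0 GB = 16000.0 Mb.
43 min = 2580 s
Total bitrate budget: 16000.0 Mb / 2580 s = 6.202 Mbps.
Audio total: 264 + 80 = 344 kbps = 0.344 Mbps.
Video: 6.202 − 0.344 = 5.858 Mbps.

5.86 Mbps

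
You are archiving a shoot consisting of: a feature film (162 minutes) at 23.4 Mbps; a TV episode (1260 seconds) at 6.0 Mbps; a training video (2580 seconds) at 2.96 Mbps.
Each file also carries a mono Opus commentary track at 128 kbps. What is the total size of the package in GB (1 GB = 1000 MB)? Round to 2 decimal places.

Audio: 128 kbps = 0.128 Mbps.
feature film: 23.528 Mbps × 9720 s = 228692.2 Mb
TV episode: 6.128 Mbps × 1260 s = 7721.3 Mb
training video: 3.088 Mbps × 2580 s = 7967.0 Mb
Total: 244380.5 Mb = 30547.6 MB.
= 30.55 GB.

30.55 GB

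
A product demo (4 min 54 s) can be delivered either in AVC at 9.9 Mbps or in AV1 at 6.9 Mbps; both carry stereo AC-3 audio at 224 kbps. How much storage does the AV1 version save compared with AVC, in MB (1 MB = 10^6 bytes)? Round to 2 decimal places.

4 min 54 s = 294 s
Audio: 224 kbps = 0.224 Mbps.
AVC: 10.124 Mbps × 294 s = 2976.5 Mb = 372.057 MB.
AV1: 7.124 Mbps × 294 s = 2094.5 Mb = 261.807 MB.
Saving: 372.057 − 261.807 = 110.250 MB.

110.25 MB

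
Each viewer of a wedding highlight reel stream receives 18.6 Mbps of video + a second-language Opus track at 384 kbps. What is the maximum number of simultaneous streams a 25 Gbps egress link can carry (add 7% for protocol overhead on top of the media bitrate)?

1230

Audio: 384 kbps = 0.384 Mbps.
Per-viewer media rate: 18.984 Mbps.
On the wire with 7% overhead: 20.313 Mbps.
25 Gbps = 25,000 Mbps; 25,000 / 20.313 = 1230.75 → 1230 viewers.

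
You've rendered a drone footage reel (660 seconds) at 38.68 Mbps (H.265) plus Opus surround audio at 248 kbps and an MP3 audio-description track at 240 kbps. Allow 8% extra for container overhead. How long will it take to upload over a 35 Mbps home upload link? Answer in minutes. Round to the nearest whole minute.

13 minutes

Audio total: 248 + 240 = 488 kbps = 0.488 Mbps.
Total bitrate: 39.168 Mbps.
File: 39.168 Mbps × 660 s = 25850.9 Mb.
With 8% container overhead: ×1.08. → 27919.0 Mb.
At 35 Mbps: 27919.0 / 35 = 797.7 s ≈ 13.3 minutes.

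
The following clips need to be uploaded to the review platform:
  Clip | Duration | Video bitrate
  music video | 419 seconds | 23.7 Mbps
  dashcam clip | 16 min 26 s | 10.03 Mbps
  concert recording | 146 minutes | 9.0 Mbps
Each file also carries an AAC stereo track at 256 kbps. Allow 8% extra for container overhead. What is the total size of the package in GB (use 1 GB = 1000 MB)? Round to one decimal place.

Audio: 256 kbps = 0.256 Mbps.
music video: 23.956 Mbps × 419 s × 1.08 = 10840.6 Mb
dashcam clip: 10.286 Mbps × 986 s × 1.08 = 10953.4 Mb
concert recording: 9.256 Mbps × 8760 s × 1.08 = 87569.2 Mb
Total: 109363.1 Mb = 13670.4 MB.
= 13.67 GB.

13.7 GB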